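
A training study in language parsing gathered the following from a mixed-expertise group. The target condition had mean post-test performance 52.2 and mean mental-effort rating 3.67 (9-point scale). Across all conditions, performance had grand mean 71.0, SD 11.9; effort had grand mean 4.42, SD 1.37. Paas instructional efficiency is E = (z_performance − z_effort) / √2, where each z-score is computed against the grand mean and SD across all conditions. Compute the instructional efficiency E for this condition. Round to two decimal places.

-0.73

z_performance = (52.2 − 71.0) / 11.9 = -18.8000 / 11.9 = -1.5798.
z_effort = (3.67 − 4.42) / 1.37 = -0.7500 / 1.37 = -0.5474.
z_P − z_E = -1.5798 − (-0.5474) = -1.0324.
E = -1.0324 / √2 = -1.0324 / 1.41421 = -0.7300 ≈ -0.73.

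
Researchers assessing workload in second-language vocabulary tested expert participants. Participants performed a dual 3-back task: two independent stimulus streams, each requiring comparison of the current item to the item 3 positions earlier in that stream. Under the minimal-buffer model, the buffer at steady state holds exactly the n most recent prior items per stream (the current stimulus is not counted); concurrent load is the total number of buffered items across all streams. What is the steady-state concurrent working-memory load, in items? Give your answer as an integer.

Each stream's buffer holds its 3 most recent prior items.
Two independent streams: 2 × 3 = 6 buffered items at steady state.

6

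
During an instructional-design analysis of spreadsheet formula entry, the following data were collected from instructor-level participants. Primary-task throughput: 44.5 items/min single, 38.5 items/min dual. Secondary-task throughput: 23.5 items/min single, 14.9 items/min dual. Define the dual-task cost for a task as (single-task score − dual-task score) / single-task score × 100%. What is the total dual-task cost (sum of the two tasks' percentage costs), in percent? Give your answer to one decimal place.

Primary cost = (44.5 − 38.5) / 44.5 × 100% = 13.4831%.
Secondary cost = (23.5 − 14.9) / 23.5 × 100% = 36.5957%.
Total = 13.4831% + 36.5957% = 50.0788% ≈ 50.1%.

50.1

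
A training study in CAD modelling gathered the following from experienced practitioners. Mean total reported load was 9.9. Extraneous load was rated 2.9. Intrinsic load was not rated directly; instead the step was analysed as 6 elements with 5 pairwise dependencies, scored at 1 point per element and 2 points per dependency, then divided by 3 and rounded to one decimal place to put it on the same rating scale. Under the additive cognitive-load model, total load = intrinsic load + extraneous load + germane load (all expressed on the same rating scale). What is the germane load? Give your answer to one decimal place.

Intrinsic (element-interactivity): (6 × 1 + 5 × 2) / 3 = 16 / 3 = 5.3333 → 5.3.
germane load = total − intrinsic − extraneous
             = 9.9 − 5.3 − 2.9 = 1.7.

1.7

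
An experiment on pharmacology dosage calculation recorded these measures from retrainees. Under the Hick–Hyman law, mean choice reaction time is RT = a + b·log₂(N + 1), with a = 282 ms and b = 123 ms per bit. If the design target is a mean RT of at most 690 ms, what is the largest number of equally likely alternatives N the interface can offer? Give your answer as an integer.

Set 282 + 123·log₂(N + 1) ≤ 690.
log₂(N + 1) ≤ (690 − 282) / 123 = 3.3171.
N + 1 ≤ 2^3.3171 = 9.9666.
N ≤ 8.9666, so the largest integer N is 8.

8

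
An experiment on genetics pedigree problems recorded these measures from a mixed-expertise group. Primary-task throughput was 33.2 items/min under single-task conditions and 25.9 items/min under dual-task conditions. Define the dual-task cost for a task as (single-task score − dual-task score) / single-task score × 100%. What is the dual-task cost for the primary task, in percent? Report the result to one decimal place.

Cost = (33.2 − 25.9) / 33.2 × 100%
     = 7.3000 / 33.2 × 100% = 21.9880%.
≈ 22.0%.

22.0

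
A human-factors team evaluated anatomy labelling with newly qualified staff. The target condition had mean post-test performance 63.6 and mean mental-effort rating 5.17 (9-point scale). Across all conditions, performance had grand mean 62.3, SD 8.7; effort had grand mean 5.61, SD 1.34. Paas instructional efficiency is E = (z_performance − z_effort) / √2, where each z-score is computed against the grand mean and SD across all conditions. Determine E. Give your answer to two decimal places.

z_performance = (63.6 − 62.3) / 8.7 = 1.3000 / 8.7 = 0.1494.
z_effort = (5.17 − 5.61) / 1.34 = -0.4400 / 1.34 = -0.3284.
z_P − z_E = 0.1494 − (-0.3284) = 0.4778.
E = 0.4778 / √2 = 0.4778 / 1.41421 = 0.3379 ≈ 0.34.

0.34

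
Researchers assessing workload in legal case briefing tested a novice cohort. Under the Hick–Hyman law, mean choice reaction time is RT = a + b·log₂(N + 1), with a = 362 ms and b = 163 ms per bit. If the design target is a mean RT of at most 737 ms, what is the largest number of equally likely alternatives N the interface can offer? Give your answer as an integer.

3

Set 362 + 163·log₂(N + 1) ≤ 737.
log₂(N + 1) ≤ (737 − 362) / 163 = 2.3006.
N + 1 ≤ 2^2.3006 = 4.9266.
N ≤ 3.9266, so the largest integer N is 3.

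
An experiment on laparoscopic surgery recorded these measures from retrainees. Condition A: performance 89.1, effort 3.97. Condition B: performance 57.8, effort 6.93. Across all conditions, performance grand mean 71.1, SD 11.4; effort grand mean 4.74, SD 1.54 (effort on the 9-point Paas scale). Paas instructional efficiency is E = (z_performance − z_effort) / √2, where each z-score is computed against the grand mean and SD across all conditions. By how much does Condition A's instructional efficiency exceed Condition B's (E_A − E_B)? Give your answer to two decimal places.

3.30

Condition A: z_P = (89.1 − 71.1)/11.4 = 1.5789; z_E = (3.97 − 4.74)/1.54 = -0.5000; E_A = (1.5789 − (-0.5000))/√2 = 1.4700.
Condition B: z_P = (57.8 − 71.1)/11.4 = -1.1667; z_E = (6.93 − 4.74)/1.54 = 1.4221; E_B = (-1.1667 − 1.4221)/√2 = -1.8306.
E_A − E_B = 1.4700 − (-1.8306) = 3.3006 ≈ 3.30.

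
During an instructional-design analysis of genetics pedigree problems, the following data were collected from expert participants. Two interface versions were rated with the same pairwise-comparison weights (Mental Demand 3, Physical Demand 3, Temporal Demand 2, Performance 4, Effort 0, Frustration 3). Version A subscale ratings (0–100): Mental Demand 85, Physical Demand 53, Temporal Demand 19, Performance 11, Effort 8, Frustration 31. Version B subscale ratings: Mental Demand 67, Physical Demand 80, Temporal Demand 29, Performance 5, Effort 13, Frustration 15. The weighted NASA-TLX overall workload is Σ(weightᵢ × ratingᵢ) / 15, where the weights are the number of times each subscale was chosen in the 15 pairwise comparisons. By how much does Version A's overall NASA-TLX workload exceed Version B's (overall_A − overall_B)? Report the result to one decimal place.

Version A weighted sum = 3·85 + 3·53 + 2·19 + 4·11 + 0·8 + 3·31 = 255 + 159 + 38 + 44 + 0 + 93 = 589; overall_A = 589/15 = 39.2667.
Version B weighted sum = 3·67 + 3·80 + 2·29 + 4·5 + 0·13 + 3·15 = 201 + 240 + 58 + 20 + 0 + 45 = 564; overall_B = 564/15 = 37.6000.
Difference = 39.2667 − 37.6000 = 1.6667 ≈ 1.7.

1.7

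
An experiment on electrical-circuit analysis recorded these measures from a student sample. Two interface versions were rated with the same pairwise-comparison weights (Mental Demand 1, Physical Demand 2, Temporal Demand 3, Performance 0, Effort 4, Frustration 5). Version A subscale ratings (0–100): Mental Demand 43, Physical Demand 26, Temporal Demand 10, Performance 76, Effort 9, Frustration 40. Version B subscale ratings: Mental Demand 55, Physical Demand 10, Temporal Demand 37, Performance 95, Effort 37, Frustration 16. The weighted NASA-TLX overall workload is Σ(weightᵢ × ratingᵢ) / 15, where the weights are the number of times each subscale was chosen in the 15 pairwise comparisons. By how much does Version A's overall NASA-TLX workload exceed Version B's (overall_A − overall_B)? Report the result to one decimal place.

Version A weighted sum = 1·43 + 2·26 + 3·10 + 0·76 + 4·9 + 5·40 = 43 + 52 + 30 + 0 + 36 + 200 = 361; overall_A = 361/15 = 24.0667.
Version B weighted sum = 1·55 + 2·10 + 3·37 + 0·95 + 4·37 + 5·16 = 55 + 20 + 111 + 0 + 148 + 80 = 414; overall_B = 414/15 = 27.6000.
Difference = 24.0667 − 27.6000 = -3.5333 ≈ -3.5.

-3.5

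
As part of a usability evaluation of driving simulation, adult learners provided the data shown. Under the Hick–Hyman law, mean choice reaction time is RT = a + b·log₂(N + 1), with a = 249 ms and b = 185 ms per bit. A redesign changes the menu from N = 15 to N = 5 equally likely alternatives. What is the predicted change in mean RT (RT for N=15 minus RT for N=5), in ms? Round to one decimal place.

261.8

RT(15) = 249 + 185·log₂(16) = 249 + 185·4.0000 = 989.0000 ms.
RT(5) = 249 + 185·log₂(6) = 249 + 185·2.5850 = 727.2250 ms.
Difference = 989.0000 − 727.2250 = 261.7750 ≈ 261.8 ms.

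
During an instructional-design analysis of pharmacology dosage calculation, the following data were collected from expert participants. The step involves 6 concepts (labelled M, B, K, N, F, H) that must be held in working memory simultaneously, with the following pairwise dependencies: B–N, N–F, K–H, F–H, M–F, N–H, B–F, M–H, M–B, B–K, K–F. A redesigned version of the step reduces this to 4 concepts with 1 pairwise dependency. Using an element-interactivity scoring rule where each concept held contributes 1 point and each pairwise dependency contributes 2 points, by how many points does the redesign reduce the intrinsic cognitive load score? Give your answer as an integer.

22

Original: 6 × 1 + 11 × 2 = 6 + 22 = 28.
Redesigned: 4 × 1 + 1 × 2 = 4 + 2 = 6.
Reduction = 28 − 6 = 22.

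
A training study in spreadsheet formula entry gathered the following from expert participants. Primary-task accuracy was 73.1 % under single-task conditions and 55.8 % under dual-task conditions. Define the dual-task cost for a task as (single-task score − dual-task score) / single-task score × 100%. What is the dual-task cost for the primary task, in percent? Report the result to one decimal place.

Cost = (73.1 − 55.8) / 73.1 × 100%
     = 17.3000 / 73.1 × 100% = 23.6662%.
≈ 23.7%.

23.7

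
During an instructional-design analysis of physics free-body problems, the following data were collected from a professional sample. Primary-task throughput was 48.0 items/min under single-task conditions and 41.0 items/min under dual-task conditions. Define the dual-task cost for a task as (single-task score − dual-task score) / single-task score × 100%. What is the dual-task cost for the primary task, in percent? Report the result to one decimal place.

14.6

Cost = (48.0 − 41.0) / 48.0 × 100%
     = 7.0000 / 48.0 × 100% = 14.5833%.
≈ 14.6%.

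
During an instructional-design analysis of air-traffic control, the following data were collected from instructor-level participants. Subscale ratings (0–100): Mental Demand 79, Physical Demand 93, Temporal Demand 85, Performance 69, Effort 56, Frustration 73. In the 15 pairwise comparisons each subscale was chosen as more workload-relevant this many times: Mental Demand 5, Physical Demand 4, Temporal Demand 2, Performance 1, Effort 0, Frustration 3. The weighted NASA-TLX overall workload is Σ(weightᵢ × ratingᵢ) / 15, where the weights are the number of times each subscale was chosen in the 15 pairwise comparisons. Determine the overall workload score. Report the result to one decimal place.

81.7

The tallies are the weights (they sum to 15).
Weighted sum = 5·79 + 4·93 + 2·85 + 1·69 + 0·56 + 3·73
            = 395 + 372 + 170 + 69 + 0 + 219 = 1225.
Overall workload = 1225 / 15 = 81.6667 ≈ 81.7.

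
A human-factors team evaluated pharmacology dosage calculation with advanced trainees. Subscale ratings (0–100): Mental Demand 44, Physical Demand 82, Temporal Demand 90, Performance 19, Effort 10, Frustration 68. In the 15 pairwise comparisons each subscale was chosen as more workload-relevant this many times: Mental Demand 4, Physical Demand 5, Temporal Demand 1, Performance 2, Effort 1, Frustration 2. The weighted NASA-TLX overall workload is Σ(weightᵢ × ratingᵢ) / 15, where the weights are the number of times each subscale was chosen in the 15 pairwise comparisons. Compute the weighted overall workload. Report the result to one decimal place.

57.3

The tallies are the weights (they sum to 15).
Weighted sum = 4·44 + 5·82 + 1·90 + 2·19 + 1·10 + 2·68
            = 176 + 410 + 90 + 38 + 10 + 136 = 860.
Overall workload = 860 / 15 = 57.3333 ≈ 57.3.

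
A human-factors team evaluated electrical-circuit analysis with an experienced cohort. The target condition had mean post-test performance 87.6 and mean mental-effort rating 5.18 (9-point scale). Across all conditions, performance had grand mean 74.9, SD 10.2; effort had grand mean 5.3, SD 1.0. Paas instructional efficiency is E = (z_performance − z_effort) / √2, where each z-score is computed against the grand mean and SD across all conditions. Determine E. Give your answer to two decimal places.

z_performance = (87.6 − 74.9) / 10.2 = 12.7000 / 10.2 = 1.2451.
z_effort = (5.18 − 5.3) / 1.0 = -0.1200 / 1.0 = -0.1200.
z_P − z_E = 1.2451 − (-0.1200) = 1.3651.
E = 1.3651 / √2 = 1.3651 / 1.41421 = 0.9653 ≈ 0.97.

0.97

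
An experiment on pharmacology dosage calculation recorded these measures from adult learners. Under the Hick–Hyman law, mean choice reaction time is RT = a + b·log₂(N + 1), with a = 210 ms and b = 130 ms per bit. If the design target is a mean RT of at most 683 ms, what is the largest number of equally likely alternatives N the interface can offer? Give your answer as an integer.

Set 210 + 130·log₂(N + 1) ≤ 683.
log₂(N + 1) ≤ (683 − 210) / 130 = 3.6385.
N + 1 ≤ 2^3.6385 = 12.4537.
N ≤ 11.4537, so the largest integer N is 11.

11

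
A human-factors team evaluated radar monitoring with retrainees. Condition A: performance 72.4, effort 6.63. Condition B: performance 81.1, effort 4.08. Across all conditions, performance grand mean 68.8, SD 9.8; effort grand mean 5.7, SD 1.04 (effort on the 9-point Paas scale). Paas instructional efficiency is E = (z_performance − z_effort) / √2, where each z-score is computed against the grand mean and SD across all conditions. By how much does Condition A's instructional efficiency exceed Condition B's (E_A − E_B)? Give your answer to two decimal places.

-2.36

Condition A: z_P = (72.4 − 68.8)/9.8 = 0.3673; z_E = (6.63 − 5.7)/1.04 = 0.8942; E_A = (0.3673 − 0.8942)/√2 = -0.3726.
Condition B: z_P = (81.1 − 68.8)/9.8 = 1.2551; z_E = (4.08 − 5.7)/1.04 = -1.5577; E_B = (1.2551 − (-1.5577))/√2 = 1.9889.
E_A − E_B = -0.3726 − 1.9889 = -2.3615 ≈ -2.36.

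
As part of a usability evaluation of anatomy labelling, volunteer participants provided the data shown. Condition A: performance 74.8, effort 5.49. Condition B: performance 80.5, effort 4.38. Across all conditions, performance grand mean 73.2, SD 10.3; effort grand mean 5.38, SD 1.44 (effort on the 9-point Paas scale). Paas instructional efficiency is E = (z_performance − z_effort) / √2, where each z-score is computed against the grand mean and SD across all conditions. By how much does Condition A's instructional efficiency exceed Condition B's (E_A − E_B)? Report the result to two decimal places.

-0.94

Condition A: z_P = (74.8 − 73.2)/10.3 = 0.1553; z_E = (5.49 − 5.38)/1.44 = 0.0764; E_A = (0.1553 − 0.0764)/√2 = 0.0558.
Condition B: z_P = (80.5 − 73.2)/10.3 = 0.7087; z_E = (4.38 − 5.38)/1.44 = -0.6944; E_B = (0.7087 − (-0.6944))/√2 = 0.9921.
E_A − E_B = 0.0558 − 0.9921 = -0.9363 ≈ -0.94.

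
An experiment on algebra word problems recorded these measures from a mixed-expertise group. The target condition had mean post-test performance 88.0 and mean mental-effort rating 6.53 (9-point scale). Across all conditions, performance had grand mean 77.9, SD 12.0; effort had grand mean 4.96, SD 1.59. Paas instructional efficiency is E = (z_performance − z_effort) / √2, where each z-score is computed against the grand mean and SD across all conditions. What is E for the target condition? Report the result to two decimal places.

z_performance = (88.0 − 77.9) / 12.0 = 10.1000 / 12.0 = 0.8417.
z_effort = (6.53 − 4.96) / 1.59 = 1.5700 / 1.59 = 0.9874.
z_P − z_E = 0.8417 − 0.9874 = -0.1457.
E = -0.1457 / √2 = -0.1457 / 1.41421 = -0.1030 ≈ -0.10.

-0.10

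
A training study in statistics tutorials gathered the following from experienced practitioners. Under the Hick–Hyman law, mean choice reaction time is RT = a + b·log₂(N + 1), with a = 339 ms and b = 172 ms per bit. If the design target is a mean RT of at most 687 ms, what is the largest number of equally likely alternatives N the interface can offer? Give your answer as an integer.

3

Set 339 + 172·log₂(N + 1) ≤ 687.
log₂(N + 1) ≤ (687 − 339) / 172 = 2.0233.
N + 1 ≤ 2^2.0233 = 4.0651.
N ≤ 3.0651, so the largest integer N is 3.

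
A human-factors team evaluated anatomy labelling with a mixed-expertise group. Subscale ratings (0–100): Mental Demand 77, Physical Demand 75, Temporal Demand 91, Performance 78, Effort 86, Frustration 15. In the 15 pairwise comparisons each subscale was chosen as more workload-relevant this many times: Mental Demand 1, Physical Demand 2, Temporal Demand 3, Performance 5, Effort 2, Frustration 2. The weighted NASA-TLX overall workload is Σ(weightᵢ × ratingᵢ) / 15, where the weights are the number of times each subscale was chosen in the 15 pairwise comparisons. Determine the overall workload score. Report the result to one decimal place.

72.8

The tallies are the weights (they sum to 15).
Weighted sum = 1·77 + 2·75 + 3·91 + 5·78 + 2·86 + 2·15
            = 77 + 150 + 273 + 390 + 172 + 30 = 1092.
Overall workload = 1092 / 15 = 72.8000 ≈ 72.8.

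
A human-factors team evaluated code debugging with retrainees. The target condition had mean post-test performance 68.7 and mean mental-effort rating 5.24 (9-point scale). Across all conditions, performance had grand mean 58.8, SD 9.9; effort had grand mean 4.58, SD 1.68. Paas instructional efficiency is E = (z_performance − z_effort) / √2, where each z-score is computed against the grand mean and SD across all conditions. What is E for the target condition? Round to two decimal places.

0.43

z_performance = (68.7 − 58.8) / 9.9 = 9.9000 / 9.9 = 1.0000.
z_effort = (5.24 − 4.58) / 1.68 = 0.6600 / 1.68 = 0.3929.
z_P − z_E = 1.0000 − 0.3929 = 0.6071.
E = 0.6071 / √2 = 0.6071 / 1.41421 = 0.4293 ≈ 0.43.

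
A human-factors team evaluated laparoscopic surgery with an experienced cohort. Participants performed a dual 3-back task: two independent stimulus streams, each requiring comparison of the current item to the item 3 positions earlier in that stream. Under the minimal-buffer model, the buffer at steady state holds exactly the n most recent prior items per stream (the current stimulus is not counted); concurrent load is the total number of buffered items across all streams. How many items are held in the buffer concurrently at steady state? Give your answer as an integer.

Each stream's buffer holds its 3 most recent prior items.
Two independent streams: 2 × 3 = 6 buffered items at steady state.

6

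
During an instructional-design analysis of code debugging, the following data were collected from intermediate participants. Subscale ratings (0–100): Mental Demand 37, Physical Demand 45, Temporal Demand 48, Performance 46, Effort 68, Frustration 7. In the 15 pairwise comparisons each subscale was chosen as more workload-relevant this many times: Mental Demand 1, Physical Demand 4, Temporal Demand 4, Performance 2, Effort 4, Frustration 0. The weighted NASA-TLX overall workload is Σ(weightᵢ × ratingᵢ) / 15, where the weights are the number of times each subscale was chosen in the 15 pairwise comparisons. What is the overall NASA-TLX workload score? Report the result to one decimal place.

51.5

The tallies are the weights (they sum to 15).
Weighted sum = 1·37 + 4·45 + 4·48 + 2·46 + 4·68 + 0·7
            = 37 + 180 + 192 + 92 + 272 + 0 = 773.
Overall workload = 773 / 15 = 51.5333 ≈ 51.5.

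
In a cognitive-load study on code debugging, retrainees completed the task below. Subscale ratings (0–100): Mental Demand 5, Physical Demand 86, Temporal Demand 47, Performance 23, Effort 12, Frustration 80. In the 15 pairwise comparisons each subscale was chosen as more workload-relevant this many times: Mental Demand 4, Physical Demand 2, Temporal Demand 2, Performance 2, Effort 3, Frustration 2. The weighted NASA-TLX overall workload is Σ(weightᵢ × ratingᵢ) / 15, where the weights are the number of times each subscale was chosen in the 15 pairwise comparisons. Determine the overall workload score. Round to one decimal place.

The tallies are the weights (they sum to 15).
Weighted sum = 4·5 + 2·86 + 2·47 + 2·23 + 3·12 + 2·80
            = 20 + 172 + 94 + 46 + 36 + 160 = 528.
Overall workload = 528 / 15 = 35.2000 ≈ 35.2.

35.2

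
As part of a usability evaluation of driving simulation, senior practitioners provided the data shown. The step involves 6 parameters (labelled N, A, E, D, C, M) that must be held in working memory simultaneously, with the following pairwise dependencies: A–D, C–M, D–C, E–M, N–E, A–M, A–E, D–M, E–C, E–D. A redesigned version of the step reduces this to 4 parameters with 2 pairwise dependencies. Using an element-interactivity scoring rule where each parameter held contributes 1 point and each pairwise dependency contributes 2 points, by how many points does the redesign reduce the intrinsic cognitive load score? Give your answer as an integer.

18

Original: 6 × 1 + 10 × 2 = 6 + 20 = 26.
Redesigned: 4 × 1 + 2 × 2 = 4 + 4 = 8.
Reduction = 26 − 8 = 18.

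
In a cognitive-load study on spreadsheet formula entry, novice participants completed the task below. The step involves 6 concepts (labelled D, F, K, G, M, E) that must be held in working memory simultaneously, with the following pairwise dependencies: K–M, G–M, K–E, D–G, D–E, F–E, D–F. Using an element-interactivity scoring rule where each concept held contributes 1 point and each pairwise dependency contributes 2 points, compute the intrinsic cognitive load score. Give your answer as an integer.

Count of concepts held simultaneously: 6.
Count of pairwise dependencies listed: 7.
Element contribution: 6 × 1 = 6.
Interaction contribution: 7 × 2 = 14.
Intrinsic load = 6 + 14 = 20.

20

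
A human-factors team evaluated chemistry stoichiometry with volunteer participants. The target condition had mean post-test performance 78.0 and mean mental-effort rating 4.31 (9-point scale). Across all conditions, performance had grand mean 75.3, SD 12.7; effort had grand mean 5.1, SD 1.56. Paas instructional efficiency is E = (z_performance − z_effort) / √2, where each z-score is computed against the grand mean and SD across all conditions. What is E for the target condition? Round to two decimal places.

0.51

z_performance = (78.0 − 75.3) / 12.7 = 2.7000 / 12.7 = 0.2126.
z_effort = (4.31 − 5.1) / 1.56 = -0.7900 / 1.56 = -0.5064.
z_P − z_E = 0.2126 − (-0.5064) = 0.7190.
E = 0.7190 / √2 = 0.7190 / 1.41421 = 0.5084 ≈ 0.51.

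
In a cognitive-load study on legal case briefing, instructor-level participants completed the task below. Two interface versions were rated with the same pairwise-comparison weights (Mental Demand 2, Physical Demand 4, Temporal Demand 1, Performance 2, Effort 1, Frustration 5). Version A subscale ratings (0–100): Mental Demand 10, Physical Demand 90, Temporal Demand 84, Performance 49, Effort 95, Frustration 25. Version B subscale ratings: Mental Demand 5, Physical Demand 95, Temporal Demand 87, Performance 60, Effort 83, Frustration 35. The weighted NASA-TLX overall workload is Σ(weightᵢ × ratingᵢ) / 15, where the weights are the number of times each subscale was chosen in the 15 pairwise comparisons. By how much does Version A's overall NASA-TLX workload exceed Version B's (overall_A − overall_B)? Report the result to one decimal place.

-4.9

Version A weighted sum = 2·10 + 4·90 + 1·84 + 2·49 + 1·95 + 5·25 = 20 + 360 + 84 + 98 + 95 + 125 = 782; overall_A = 782/15 = 52.1333.
Version B weighted sum = 2·5 + 4·95 + 1·87 + 2·60 + 1·83 + 5·35 = 10 + 380 + 87 + 120 + 83 + 175 = 855; overall_B = 855/15 = 57.0000.
Difference = 52.1333 − 57.0000 = -4.8667 ≈ -4.9.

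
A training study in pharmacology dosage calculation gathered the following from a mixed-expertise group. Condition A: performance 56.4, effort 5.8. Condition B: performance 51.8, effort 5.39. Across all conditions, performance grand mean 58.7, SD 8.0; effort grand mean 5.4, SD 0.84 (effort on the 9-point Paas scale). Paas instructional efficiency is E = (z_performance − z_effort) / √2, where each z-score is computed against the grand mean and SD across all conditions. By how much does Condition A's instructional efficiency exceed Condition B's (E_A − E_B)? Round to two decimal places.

Condition A: z_P = (56.4 − 58.7)/8.0 = -0.2875; z_E = (5.8 − 5.4)/0.84 = 0.4762; E_A = (-0.2875 − 0.4762)/√2 = -0.5400.
Condition B: z_P = (51.8 − 58.7)/8.0 = -0.8625; z_E = (5.39 − 5.4)/0.84 = -0.0119; E_B = (-0.8625 − (-0.0119))/√2 = -0.6015.
E_A − E_B = -0.5400 − (-0.6015) = 0.0615 ≈ 0.06.

0.06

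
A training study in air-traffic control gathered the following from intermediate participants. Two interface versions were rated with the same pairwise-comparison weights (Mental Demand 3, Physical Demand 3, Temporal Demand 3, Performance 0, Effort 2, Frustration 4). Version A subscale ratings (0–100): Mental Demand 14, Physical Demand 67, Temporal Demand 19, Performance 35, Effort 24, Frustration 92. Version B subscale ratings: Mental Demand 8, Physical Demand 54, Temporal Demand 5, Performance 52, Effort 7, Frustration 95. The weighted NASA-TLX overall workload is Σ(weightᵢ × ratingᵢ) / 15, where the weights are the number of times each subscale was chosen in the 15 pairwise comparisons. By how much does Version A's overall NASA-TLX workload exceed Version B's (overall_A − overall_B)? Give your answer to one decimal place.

Version A weighted sum = 3·14 + 3·67 + 3·19 + 0·35 + 2·24 + 4·92 = 42 + 201 + 57 + 0 + 48 + 368 = 716; overall_A = 716/15 = 47.7333.
Version B weighted sum = 3·8 + 3·54 + 3·5 + 0·52 + 2·7 + 4·95 = 24 + 162 + 15 + 0 + 14 + 380 = 595; overall_B = 595/15 = 39.6667.
Difference = 47.7333 − 39.6667 = 8.0666 ≈ 8.1.

8.1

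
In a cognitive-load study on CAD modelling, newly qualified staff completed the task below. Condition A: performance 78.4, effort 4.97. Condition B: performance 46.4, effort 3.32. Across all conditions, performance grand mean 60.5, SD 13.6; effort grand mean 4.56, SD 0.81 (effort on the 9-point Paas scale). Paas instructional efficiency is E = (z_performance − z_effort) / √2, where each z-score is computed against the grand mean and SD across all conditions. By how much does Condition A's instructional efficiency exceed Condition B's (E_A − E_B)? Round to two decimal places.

Condition A: z_P = (78.4 − 60.5)/13.6 = 1.3162; z_E = (4.97 − 4.56)/0.81 = 0.5062; E_A = (1.3162 − 0.5062)/√2 = 0.5728.
Condition B: z_P = (46.4 − 60.5)/13.6 = -1.0368; z_E = (3.32 − 4.56)/0.81 = -1.5309; E_B = (-1.0368 − (-1.5309))/√2 = 0.3494.
E_A − E_B = 0.5728 − 0.3494 = 0.2234 ≈ 0.22.

0.22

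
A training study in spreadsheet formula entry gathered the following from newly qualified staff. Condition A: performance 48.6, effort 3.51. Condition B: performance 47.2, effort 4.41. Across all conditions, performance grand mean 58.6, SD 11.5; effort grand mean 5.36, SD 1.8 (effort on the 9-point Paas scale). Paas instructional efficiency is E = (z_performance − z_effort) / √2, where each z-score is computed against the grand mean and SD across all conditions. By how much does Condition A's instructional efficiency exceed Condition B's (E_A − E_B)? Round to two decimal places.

Condition A: z_P = (48.6 − 58.6)/11.5 = -0.8696; z_E = (3.51 − 5.36)/1.8 = -1.0278; E_A = (-0.8696 − (-1.0278))/√2 = 0.1119.
Condition B: z_P = (47.2 − 58.6)/11.5 = -0.9913; z_E = (4.41 − 5.36)/1.8 = -0.5278; E_B = (-0.9913 − (-0.5278))/√2 = -0.3277.
E_A − E_B = 0.1119 − (-0.3277) = 0.4396 ≈ 0.44.

0.44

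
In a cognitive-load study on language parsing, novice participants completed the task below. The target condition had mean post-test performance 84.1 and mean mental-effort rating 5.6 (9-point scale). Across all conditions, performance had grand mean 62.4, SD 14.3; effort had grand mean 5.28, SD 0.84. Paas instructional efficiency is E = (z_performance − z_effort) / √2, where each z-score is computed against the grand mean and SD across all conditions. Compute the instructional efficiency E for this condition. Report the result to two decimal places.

z_performance = (84.1 − 62.4) / 14.3 = 21.7000 / 14.3 = 1.5175.
z_effort = (5.6 − 5.28) / 0.84 = 0.3200 / 0.84 = 0.3810.
z_P − z_E = 1.5175 − 0.3810 = 1.1365.
E = 1.1365 / √2 = 1.1365 / 1.41421 = 0.8036 ≈ 0.80.

0.80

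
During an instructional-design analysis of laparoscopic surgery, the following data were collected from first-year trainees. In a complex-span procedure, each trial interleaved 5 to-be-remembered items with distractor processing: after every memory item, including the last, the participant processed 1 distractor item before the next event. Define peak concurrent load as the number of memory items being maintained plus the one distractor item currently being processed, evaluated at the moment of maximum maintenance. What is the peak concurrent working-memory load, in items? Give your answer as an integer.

Maintenance is greatest during the distractor(s) after memory item 5: all 5 memory items are being held.
One distractor item is concurrently being processed.
Peak concurrent load = 5 + 1 = 6 items.

6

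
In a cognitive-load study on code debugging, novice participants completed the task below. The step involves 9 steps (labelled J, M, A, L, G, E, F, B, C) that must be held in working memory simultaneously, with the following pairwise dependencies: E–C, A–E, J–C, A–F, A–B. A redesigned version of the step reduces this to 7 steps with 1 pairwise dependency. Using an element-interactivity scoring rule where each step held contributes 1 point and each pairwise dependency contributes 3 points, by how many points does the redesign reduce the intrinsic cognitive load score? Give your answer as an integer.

14

Original: 9 × 1 + 5 × 3 = 9 + 15 = 24.
Redesigned: 7 × 1 + 1 × 3 = 7 + 3 = 10.
Reduction = 24 − 10 = 14.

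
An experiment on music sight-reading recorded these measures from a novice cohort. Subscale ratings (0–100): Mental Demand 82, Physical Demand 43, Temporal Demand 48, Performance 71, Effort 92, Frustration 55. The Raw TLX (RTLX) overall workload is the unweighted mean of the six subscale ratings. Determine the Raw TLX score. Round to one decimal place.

Sum of ratings = 82 + 43 + 48 + 71 + 92 + 55 = 391.
RTLX = 391 / 6 = 65.1667 ≈ 65.2.

65.2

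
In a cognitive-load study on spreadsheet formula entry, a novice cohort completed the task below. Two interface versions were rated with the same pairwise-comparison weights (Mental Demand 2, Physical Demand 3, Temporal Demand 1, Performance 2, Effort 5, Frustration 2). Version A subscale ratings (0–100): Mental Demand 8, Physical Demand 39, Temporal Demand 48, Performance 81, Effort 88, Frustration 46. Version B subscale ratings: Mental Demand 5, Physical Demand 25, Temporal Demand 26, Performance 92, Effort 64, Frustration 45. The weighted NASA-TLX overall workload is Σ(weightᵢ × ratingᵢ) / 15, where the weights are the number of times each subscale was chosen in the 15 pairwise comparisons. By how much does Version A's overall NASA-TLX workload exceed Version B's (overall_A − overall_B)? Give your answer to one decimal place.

Version A weighted sum = 2·8 + 3·39 + 1·48 + 2·81 + 5·88 + 2·46 = 16 + 117 + 48 + 162 + 440 + 92 = 875; overall_A = 875/15 = 58.3333.
Version B weighted sum = 2·5 + 3·25 + 1·26 + 2·92 + 5·64 + 2·45 = 10 + 75 + 26 + 184 + 320 + 90 = 705; overall_B = 705/15 = 47.0000.
Difference = 58.3333 − 47.0000 = 11.3333 ≈ 11.3.

11.3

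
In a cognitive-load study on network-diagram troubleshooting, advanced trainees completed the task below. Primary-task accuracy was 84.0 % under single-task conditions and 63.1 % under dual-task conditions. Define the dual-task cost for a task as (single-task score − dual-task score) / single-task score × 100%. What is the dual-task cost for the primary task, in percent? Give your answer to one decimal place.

Cost = (84.0 − 63.1) / 84.0 × 100%
     = 20.9000 / 84.0 × 100% = 24.8810%.
≈ 24.9%.

24.9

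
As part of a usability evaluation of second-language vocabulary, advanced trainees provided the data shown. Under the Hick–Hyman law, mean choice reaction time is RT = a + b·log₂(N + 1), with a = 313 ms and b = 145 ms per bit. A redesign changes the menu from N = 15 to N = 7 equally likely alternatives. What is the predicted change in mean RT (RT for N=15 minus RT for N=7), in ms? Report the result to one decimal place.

145.0

RT(15) = 313 + 145·log₂(16) = 313 + 145·4.0000 = 893.0000 ms.
RT(7) = 313 + 145·log₂(8) = 313 + 145·3.0000 = 748.0000 ms.
Difference = 893.0000 − 748.0000 = 145.0000 ≈ 145.0 ms.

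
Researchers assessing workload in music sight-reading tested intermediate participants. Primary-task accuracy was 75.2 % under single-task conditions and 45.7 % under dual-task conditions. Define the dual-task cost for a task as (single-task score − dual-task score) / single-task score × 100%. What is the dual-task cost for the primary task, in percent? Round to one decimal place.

39.2

Cost = (75.2 − 45.7) / 75.2 × 100%
     = 29.5000 / 75.2 × 100% = 39.2287%.
≈ 39.2%.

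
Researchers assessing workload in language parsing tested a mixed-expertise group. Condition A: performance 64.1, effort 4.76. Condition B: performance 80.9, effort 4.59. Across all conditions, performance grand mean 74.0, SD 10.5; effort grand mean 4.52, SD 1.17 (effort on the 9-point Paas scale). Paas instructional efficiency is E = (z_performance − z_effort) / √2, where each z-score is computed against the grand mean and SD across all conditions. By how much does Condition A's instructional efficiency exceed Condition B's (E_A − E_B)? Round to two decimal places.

-1.23

Condition A: z_P = (64.1 − 74.0)/10.5 = -0.9429; z_E = (4.76 − 4.52)/1.17 = 0.2051; E_A = (-0.9429 − 0.2051)/√2 = -0.8118.
Condition B: z_P = (80.9 − 74.0)/10.5 = 0.6571; z_E = (4.59 − 4.52)/1.17 = 0.0598; E_B = (0.6571 − 0.0598)/√2 = 0.4224.
E_A − E_B = -0.8118 − 0.4224 = -1.2342 ≈ -1.23.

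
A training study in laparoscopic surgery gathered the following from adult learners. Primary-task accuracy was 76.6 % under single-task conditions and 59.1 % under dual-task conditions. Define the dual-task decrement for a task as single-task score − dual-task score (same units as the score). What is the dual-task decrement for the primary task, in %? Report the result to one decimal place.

Decrement = 76.6 − 59.1 = 17.5000 % ≈ 17.5 %.

17.5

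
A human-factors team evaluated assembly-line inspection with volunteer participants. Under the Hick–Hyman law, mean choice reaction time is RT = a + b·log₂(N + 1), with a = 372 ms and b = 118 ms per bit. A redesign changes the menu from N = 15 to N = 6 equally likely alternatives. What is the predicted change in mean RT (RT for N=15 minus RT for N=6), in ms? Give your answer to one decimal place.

140.7

RT(15) = 372 + 118·log₂(16) = 372 + 118·4.0000 = 844.0000 ms.
RT(6) = 372 + 118·log₂(7) = 372 + 118·2.8074 = 703.2732 ms.
Difference = 844.0000 − 703.2732 = 140.7268 ≈ 140.7 ms.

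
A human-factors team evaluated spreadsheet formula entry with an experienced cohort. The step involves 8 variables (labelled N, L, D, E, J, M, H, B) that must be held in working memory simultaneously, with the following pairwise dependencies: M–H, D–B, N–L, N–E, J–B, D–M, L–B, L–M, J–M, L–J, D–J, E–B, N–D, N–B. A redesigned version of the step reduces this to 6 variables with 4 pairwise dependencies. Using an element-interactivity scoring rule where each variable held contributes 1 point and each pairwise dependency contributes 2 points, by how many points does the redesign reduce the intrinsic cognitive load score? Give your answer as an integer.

22

Original: 8 × 1 + 14 × 2 = 8 + 28 = 36.
Redesigned: 6 × 1 + 4 × 2 = 6 + 8 = 14.
Reduction = 36 − 14 = 22.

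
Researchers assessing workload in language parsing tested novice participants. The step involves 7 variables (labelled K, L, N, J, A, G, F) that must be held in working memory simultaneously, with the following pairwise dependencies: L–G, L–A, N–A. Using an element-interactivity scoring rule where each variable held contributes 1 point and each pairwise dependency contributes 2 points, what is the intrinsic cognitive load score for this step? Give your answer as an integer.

Count of variables held simultaneously: 7.
Count of pairwise dependencies listed: 3.
Element contribution: 7 × 1 = 7.
Interaction contribution: 3 × 2 = 6.
Intrinsic load = 7 + 6 = 13.

13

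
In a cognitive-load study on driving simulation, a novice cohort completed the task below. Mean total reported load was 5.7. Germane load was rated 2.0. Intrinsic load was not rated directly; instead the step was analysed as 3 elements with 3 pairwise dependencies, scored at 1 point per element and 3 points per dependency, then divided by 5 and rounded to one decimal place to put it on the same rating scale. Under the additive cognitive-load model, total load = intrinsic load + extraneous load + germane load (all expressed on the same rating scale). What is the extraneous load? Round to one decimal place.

Intrinsic (element-interactivity): (3 × 1 + 3 × 3) / 5 = 12 / 5 = 2.4000 → 2.4.
extraneous load = total − intrinsic − germane
             = 5.7 − 2.4 − 2.0 = 1.3.

1.3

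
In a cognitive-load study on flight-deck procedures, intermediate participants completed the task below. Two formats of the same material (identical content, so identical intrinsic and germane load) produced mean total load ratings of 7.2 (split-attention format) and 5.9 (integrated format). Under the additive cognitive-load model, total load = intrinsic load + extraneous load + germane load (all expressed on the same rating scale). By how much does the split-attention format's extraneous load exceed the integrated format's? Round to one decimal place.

1.3

Intrinsic and germane load are equal across formats, so the difference in total load equals the difference in extraneous load.
Extraneous-load difference = 7.2 − 5.9 = 1.3.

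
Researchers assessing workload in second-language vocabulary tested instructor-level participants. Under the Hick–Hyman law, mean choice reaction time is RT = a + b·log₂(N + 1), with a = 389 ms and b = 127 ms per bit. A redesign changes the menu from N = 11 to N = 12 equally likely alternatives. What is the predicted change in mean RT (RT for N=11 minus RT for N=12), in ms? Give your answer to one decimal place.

RT(11) = 389 + 127·log₂(12) = 389 + 127·3.5850 = 844.2950 ms.
RT(12) = 389 + 127·log₂(13) = 389 + 127·3.7004 = 858.9508 ms.
Difference = 844.2950 − 858.9508 = -14.6558 ≈ -14.7 ms.

-14.7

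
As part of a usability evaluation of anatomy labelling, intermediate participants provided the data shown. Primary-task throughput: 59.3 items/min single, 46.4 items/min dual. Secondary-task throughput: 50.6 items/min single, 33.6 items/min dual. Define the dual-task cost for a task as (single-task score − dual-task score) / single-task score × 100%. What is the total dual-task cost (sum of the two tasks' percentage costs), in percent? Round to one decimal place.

55.4

Primary cost = (59.3 − 46.4) / 59.3 × 100% = 21.7538%.
Secondary cost = (50.6 − 33.6) / 50.6 × 100% = 33.5968%.
Total = 21.7538% + 33.5968% = 55.3506% ≈ 55.4%.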